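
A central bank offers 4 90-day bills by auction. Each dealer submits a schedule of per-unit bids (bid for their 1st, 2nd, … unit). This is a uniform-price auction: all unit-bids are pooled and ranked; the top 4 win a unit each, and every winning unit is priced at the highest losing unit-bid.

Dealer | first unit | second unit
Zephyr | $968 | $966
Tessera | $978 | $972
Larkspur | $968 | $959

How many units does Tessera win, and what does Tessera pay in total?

Pooled unit-bids ranked (top 4): 978 (Tessera-1), 972 (Tessera-2), 968 (Zephyr-1), 968 (Larkspur-1)
The (k+1)-th unit-bid is $966.
Tessera wins 2 unit(s) at $966 each.

Tessera: 2 units, pays $1,932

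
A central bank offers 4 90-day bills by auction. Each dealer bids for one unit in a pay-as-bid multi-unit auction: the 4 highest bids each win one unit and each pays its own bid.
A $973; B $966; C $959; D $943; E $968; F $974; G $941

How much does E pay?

Ordering the bids: 974 (F), 973 (A), 968 (E), 966 (B), 959 (C), 943 (D), …
The 4 highest are F, A, E, B.
E wins → own bid $968.

E pays $968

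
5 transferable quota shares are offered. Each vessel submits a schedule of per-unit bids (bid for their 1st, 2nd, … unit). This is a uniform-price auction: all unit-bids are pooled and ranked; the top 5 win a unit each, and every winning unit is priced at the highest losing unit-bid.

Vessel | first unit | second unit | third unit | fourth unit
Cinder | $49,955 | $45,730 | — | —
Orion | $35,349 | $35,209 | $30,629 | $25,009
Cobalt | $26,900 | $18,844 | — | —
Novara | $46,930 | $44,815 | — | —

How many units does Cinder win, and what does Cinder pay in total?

Merging the schedules and taking the best 5: 49,955 (Cinder-1), 46,930 (Novara-1), 45,730 (Cinder-2), 44,815 (Novara-2), 35,349 (Orion-1)
Highest rejected unit-bid = $35,209.
Cinder wins 2 unit(s) at $35,209 each.

Cinder: 2 units, pays $70,418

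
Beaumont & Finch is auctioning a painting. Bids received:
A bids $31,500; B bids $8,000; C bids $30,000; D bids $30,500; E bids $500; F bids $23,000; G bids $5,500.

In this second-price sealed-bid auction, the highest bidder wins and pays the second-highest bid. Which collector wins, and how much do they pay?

A pays $30,500

Sorting bids: 31,500 (A) > 30,500 (D) > 30,000 (C) > 23,000 (F) > 8,000 (B) > 5,500 (G) > …
A wins with the highest bid; price is set by the runner-up at $30,500.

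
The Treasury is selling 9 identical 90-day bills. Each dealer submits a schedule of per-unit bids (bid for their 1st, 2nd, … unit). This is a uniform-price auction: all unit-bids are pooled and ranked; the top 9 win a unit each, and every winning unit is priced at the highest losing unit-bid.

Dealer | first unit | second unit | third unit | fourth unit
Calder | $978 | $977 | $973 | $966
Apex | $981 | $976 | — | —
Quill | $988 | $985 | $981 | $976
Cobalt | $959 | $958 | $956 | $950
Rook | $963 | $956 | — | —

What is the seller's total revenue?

All unit-bids, highest first — top 9: 988 (Quill-1), 985 (Quill-2), 981 (Apex-1), 981 (Quill-3), 978 (Calder-1), 977 (Calder-2), 976 (Apex-2), 976 (Quill-4), 973 (Calder-3)
The (k+1)-th unit-bid is $966.
Allocation: Apex 2, Calder 3, Quill 4. Every unit priced at $966.
Revenue = 9 × 966 = $8,694.

Total revenue: $8,694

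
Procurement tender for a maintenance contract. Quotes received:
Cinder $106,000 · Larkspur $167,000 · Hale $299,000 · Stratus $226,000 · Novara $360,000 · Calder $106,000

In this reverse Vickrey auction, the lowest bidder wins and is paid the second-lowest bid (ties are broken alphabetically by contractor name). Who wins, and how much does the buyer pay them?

Calder is paid $106,000

Bids ranked: 106,000 (Calder) < 106,000 (Cinder) < 167,000 (Larkspur) < 226,000 (Stratus) < 299,000 (Hale) < 360,000 (Novara)
Calder and Cinder tie at $106,000; tie-break gives it to Calder.
Second-price: Calder is paid Cinder's bid of $106,000.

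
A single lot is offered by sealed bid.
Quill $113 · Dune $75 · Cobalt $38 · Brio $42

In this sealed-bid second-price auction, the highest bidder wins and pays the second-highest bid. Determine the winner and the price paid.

Bids in order: 113 (Quill) > 75 (Dune) > 42 (Brio) > 38 (Cobalt)
Second-price: Quill pays Dune's bid of $75.

Quill pays $75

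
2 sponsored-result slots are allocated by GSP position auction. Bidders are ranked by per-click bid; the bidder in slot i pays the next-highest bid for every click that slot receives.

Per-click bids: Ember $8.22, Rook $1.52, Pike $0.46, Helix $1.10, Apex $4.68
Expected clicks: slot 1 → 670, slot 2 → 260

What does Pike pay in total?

Pike pays $0.00

Ranked by bid: $8.22 (Ember) > $4.68 (Apex) > $1.52 (Rook) > …
Pike ranks below slot 2 → no slot, pays nothing.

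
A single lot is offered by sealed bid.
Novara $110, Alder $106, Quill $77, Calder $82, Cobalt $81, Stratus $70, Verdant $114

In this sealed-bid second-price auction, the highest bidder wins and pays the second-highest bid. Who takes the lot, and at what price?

Verdant pays $110

Bids in order: 114 (Verdant) > 110 (Novara) > 106 (Alder) > 82 (Calder) > 81 (Cobalt) > 77 (Quill) > …
Verdant wins with the highest bid; price is set by the runner-up at $110.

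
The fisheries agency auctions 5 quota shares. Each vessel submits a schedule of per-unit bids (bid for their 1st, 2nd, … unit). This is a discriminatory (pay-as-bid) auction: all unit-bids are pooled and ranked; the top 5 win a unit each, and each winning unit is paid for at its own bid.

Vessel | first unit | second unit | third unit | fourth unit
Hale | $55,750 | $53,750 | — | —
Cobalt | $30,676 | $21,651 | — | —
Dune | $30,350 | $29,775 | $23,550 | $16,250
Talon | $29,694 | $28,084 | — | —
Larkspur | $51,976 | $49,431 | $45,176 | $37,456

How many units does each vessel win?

Hale 2, Larkspur 3

All unit-bids, highest first — top 5: 55,750 (Hale-1), 53,750 (Hale-2), 51,976 (Larkspur-1), 49,431 (Larkspur-2), 45,176 (Larkspur-3)
Next rejected bid: $37,456 (not a price — pay-as-bid).
Allocation: Hale 2, Larkspur 3.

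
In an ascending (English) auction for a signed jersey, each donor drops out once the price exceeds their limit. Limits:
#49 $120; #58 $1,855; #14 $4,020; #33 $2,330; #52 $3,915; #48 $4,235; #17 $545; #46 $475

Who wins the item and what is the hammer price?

Open ascending-bid auction: the price rises until one bidder remains; the winner pays the price at which the last rival dropped out.
Sorting limits: 4,235 (#48) > 4,020 (#14) > 3,915 (#52) > 2,330 (#33) > 1,855 (#58) > 545 (#17) > …
Bidding ends when #14 exits at $4,020; #48 takes it.

#48 wins at $4,020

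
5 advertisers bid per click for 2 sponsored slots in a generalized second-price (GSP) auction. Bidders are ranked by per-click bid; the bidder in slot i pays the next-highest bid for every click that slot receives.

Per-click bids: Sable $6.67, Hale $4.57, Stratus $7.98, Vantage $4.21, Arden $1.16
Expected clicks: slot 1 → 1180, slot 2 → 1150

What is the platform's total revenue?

Sorting advertisers: $7.98 (Stratus) > $6.67 (Sable) > $4.57 (Hale) > …
Slot 1: Stratus pays $6.67 × 1180 = $7870.60
Slot 2: Sable pays $4.57 × 1150 = $5255.50
Total = $13126.10

Total revenue: $13126.10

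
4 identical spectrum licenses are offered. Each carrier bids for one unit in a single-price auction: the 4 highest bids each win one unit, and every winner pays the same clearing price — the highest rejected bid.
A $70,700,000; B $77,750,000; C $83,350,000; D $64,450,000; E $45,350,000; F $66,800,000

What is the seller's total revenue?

Sorting: 83,350,000 (C), 77,750,000 (B), 70,700,000 (A), 66,800,000 (F), 64,450,000 (D), 45,350,000 (E)
Winners (4 units): C, B, A, F.
Clearing price = highest rejected bid = $64,450,000.
Total revenue = 4 × $64,450,000 = $257,800,000.

Total revenue: $257,800,000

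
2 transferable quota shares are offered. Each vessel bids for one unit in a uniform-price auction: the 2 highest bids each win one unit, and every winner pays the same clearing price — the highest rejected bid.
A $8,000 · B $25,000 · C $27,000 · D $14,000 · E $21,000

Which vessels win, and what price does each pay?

Bids ranked high→low: 27,000 (C), 25,000 (B), 21,000 (E), 14,000 (D), …
Winners (2 units): C, B.
Highest unsuccessful bid: $21,000 → clearing price.

C, B; each pays $21,000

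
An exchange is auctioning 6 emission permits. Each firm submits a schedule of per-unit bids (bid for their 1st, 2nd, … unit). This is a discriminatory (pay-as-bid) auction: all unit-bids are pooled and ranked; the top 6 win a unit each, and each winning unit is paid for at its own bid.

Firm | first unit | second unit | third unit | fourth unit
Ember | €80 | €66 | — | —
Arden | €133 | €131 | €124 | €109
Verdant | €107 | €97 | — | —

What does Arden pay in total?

All unit-bids, highest first — top 6: 133 (Arden-1), 131 (Arden-2), 124 (Arden-3), 109 (Arden-4), 107 (Verdant-1), 97 (Verdant-2)
Next rejected bid: €80 (not a price — pay-as-bid).
Arden's winning unit-bids: 133 + 131 + 124 + 109 = €497.

Arden pays €497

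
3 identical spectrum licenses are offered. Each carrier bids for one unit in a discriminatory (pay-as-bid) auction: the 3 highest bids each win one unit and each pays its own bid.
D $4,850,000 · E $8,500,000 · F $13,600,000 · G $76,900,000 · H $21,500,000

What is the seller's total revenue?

Total revenue: $112,000,000

Sorting: 76,900,000 (G), 21,500,000 (H), 13,600,000 (F), 8,500,000 (E), 4,850,000 (D)
The 3 highest are G, H, F.
Total revenue = 76,900,000 + 21,500,000 + 13,600,000 = $112,000,000.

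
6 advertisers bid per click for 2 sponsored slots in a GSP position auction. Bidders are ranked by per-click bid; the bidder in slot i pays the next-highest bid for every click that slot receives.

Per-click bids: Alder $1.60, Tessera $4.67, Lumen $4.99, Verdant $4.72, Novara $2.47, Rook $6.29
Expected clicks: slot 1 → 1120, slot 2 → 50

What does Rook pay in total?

Ranked by bid: $6.29 (Rook) > $4.99 (Lumen) > $4.72 (Verdant) > …
Rook holds slot 1 → pays next bid $4.99 × 1120 clicks = $5588.80.

Rook pays $5588.80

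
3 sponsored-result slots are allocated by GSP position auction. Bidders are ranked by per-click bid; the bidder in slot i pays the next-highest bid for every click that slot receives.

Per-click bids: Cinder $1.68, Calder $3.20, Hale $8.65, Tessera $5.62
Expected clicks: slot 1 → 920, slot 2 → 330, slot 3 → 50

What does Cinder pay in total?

Cinder pays $0.00

Per-click bids in order: $8.65 (Hale) > $5.62 (Tessera) > $3.20 (Calder) > $1.68 (Cinder)
Cinder ranks below slot 3 → no slot, pays nothing.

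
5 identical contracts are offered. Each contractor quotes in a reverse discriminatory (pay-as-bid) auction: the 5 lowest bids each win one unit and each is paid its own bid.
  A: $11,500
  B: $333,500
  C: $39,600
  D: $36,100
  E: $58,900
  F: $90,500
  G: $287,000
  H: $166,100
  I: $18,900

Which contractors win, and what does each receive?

A $11,500, I $18,900, D $36,100, C $39,600, E $58,900

Bids ranked low→high: 11,500 (A), 18,900 (I), 36,100 (D), 39,600 (C), 58,900 (E), 90,500 (F), 166,100 (H), …
Winners (5 units): A, I, D, C, E.
Each winner is paid its own bid: A $11,500, I $18,900, D $36,100, C $39,600, E $58,900.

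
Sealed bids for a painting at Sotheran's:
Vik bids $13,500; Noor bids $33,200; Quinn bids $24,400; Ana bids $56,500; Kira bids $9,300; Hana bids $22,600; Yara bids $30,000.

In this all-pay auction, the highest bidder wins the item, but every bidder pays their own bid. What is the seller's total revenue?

Total revenue: $189,500

Bids in order: 56,500 (Ana) > 33,200 (Noor) > 30,000 (Yara) > 24,400 (Quinn) > 22,600 (Hana) > 13,500 (Vik) > …
Ana wins with the top bid; all bids are sunk regardless.
Every bidder forfeits their bid regardless of winning.
Revenue = 13,500 + 33,200 + 24,400 + 56,500 + 9,300 + 22,600 + 30,000 = $189,500.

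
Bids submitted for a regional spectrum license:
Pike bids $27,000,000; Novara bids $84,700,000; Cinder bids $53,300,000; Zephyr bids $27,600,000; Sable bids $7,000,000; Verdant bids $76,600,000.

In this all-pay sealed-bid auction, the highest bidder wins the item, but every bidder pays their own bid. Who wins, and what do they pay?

Novara pays $84,700,000

Bids ranked: 84,700,000 (Novara) > 76,600,000 (Verdant) > 53,300,000 (Cinder) > 27,600,000 (Zephyr) > 27,000,000 (Pike) > 7,000,000 (Sable)
Novara wins with the top bid; all bids are sunk regardless.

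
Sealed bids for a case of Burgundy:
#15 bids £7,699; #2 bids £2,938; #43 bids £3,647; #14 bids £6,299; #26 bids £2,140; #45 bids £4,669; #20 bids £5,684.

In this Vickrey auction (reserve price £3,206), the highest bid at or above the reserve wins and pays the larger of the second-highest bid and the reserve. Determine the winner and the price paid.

Bids ranked: 7,699 (#15) > 6,299 (#14) > 5,684 (#20) > 4,669 (#45) > 3,647 (#43) > 2,938 (#2) > …
Highest eligible bid: #15 at £7,699.
max(second-highest £6,299, reserve £3,206) = £6,299; the reserve does not bind.

#15 pays £6,299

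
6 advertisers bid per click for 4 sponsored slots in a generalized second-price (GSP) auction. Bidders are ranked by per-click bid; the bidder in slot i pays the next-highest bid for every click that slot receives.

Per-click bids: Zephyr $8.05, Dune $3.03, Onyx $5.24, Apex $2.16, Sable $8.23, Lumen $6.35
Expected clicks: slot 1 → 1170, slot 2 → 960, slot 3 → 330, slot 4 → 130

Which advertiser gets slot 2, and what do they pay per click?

Zephyr; $6.35 per click

Ranked by bid: $8.23 (Sable) > $8.05 (Zephyr) > $6.35 (Lumen) > $5.24 (Onyx) > $3.03 (Dune) > …
Slot 2 goes to the second-ranked bidder, Zephyr, who pays the next bid down: $6.35/click.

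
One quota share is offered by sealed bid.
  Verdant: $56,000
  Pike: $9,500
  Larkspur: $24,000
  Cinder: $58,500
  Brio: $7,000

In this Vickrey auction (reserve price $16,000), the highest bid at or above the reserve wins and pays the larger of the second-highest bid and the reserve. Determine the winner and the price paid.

Cinder pays $56,000

Rule: the highest bid at or above the reserve wins and pays the larger of the second-highest bid and the reserve.
Bids ranked: 58,500 (Cinder) > 56,000 (Verdant) > 24,000 (Larkspur) > 9,500 (Pike) > 7,000 (Brio)
Cinder has the top bid at or above the reserve ($58,500).
max(second-highest $56,000, reserve $16,000) = $56,000; the reserve does not bind.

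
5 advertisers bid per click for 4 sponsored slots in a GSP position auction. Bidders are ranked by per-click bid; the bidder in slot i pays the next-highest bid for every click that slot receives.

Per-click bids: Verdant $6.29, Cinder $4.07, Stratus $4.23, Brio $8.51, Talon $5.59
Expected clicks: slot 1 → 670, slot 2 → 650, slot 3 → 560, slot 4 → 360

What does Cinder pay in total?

Per-click bids in order: $8.51 (Brio) > $6.29 (Verdant) > $5.59 (Talon) > $4.23 (Stratus) > $4.07 (Cinder)
Cinder ranks below slot 4 → no slot, pays nothing.

Cinder pays $0.00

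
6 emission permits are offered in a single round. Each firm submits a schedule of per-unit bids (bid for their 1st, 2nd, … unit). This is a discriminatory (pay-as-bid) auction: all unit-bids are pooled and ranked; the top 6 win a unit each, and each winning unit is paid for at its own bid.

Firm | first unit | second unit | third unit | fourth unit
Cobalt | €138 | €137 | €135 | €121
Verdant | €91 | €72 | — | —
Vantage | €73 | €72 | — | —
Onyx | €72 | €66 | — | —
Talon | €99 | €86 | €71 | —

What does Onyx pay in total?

Onyx pays €0

All unit-bids, highest first — top 6: 138 (Cobalt-1), 137 (Cobalt-2), 135 (Cobalt-3), 121 (Cobalt-4), 99 (Talon-1), 91 (Verdant-1)
Next rejected bid: €86 (not a price — pay-as-bid).
Onyx wins no units.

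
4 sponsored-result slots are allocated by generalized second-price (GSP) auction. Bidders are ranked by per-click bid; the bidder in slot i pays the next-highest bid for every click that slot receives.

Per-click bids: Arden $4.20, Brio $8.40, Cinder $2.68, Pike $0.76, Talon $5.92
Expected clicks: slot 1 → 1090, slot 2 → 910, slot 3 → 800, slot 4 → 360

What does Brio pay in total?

Per-click bids in order: $8.40 (Brio) > $5.92 (Talon) > $4.20 (Arden) > $2.68 (Cinder) > $0.76 (Pike)
Brio holds slot 1 → pays next bid $5.92 × 1090 clicks = $6452.80.

Brio pays $6452.80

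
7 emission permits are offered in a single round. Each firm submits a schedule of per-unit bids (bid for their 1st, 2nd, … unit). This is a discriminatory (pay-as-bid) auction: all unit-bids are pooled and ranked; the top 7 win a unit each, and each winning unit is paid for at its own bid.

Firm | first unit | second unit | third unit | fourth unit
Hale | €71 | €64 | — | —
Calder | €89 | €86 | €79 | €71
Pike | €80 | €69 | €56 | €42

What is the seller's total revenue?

Total revenue: €545

Pooled unit-bids ranked (top 7): 89 (Calder-1), 86 (Calder-2), 80 (Pike-1), 79 (Calder-3), 71 (Hale-1), 71 (Calder-4), 69 (Pike-2)
Next rejected bid: €64 (not a price — pay-as-bid).
Each winning unit pays its own bid.
Revenue = 89 + 86 + 80 + 79 + 71 + 71 + 69 = €545.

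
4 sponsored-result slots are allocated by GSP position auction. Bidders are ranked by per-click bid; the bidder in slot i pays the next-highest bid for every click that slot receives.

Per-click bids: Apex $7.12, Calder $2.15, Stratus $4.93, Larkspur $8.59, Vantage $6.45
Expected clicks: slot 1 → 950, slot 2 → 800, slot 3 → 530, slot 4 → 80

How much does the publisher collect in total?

Total revenue: $14708.90

Per-click bids in order: $8.59 (Larkspur) > $7.12 (Apex) > $6.45 (Vantage) > $4.93 (Stratus) > $2.15 (Calder)
Slot 1: Larkspur pays $7.12 × 950 = $6764.00
Slot 2: Apex pays $6.45 × 800 = $5160.00
Slot 3: Vantage pays $4.93 × 530 = $2612.90
Slot 4: Stratus pays $2.15 × 80 = $172.00
Total = $14708.90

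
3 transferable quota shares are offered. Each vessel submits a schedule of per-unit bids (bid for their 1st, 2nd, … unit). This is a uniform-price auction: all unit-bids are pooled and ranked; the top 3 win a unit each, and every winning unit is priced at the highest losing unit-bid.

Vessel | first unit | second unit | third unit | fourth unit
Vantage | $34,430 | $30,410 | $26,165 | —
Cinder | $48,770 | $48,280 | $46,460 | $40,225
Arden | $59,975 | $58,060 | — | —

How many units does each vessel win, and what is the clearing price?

Arden 2, Cinder 1; clearing price $48,280

Merging the schedules and taking the best 3: 59,975 (Arden-1), 58,060 (Arden-2), 48,770 (Cinder-1)
Highest rejected unit-bid = $48,280.
Allocation: Arden 2, Cinder 1.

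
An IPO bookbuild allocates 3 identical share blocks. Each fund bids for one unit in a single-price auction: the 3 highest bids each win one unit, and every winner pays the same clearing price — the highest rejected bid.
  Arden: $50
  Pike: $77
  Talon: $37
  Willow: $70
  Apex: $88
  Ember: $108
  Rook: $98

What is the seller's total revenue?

Total revenue: $231

Bids ranked high→low: 108 (Ember), 98 (Rook), 88 (Apex), 77 (Pike), 70 (Willow), …
The 3 highest are Ember, Rook, Apex.
First losing bid is Pike's $77, which sets the uniform price.
Total revenue = 3 × $77 = $231.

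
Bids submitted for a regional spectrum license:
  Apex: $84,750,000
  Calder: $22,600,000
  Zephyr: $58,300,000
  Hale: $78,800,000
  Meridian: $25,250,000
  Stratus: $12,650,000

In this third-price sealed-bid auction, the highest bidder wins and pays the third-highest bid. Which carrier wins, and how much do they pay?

Bids in order: 84,750,000 (Apex) > 78,800,000 (Hale) > 58,300,000 (Zephyr) > 25,250,000 (Meridian) > 22,600,000 (Calder) > 12,650,000 (Stratus)
Apex wins; payment is bid #3 in the ranking = $58,300,000.

Apex pays $58,300,000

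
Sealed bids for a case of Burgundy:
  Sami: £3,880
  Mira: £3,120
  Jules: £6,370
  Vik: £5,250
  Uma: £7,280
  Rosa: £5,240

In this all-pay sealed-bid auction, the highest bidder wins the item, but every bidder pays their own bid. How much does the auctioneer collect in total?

All-pay sealed-bid auction: the highest bidder wins the item, but every bidder pays their own bid.
Bids in order: 7,280 (Uma) > 6,370 (Jules) > 5,250 (Vik) > 5,240 (Rosa) > 3,880 (Sami) > 3,120 (Mira)
Uma wins with the top bid; all bids are sunk regardless.
Every bidder forfeits their bid regardless of winning.
Revenue = 3,880 + 3,120 + 6,370 + 5,250 + 7,280 + 5,240 = £31,140.

Total revenue: £31,140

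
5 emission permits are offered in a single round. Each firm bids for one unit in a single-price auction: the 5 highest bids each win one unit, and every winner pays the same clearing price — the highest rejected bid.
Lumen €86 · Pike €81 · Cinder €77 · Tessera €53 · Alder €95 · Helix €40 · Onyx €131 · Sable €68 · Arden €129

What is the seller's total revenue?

Sorting: 131 (Onyx), 129 (Arden), 95 (Alder), 86 (Lumen), 81 (Pike), 77 (Cinder), 68 (Sable), …
The 5 highest are Onyx, Arden, Alder, Lumen, Pike.
First losing bid is Cinder's €77, which sets the uniform price.
Total revenue = 5 × €77 = €385.

Total revenue: €385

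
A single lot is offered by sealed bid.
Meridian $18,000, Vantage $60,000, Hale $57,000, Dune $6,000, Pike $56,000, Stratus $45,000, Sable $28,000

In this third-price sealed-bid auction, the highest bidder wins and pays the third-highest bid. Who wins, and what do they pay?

Vantage pays $56,000

Sorting bids: 60,000 (Vantage) > 57,000 (Hale) > 56,000 (Pike) > 45,000 (Stratus) > 28,000 (Sable) > 18,000 (Meridian) > …
Vantage wins; payment is bid #3 in the ranking = $56,000.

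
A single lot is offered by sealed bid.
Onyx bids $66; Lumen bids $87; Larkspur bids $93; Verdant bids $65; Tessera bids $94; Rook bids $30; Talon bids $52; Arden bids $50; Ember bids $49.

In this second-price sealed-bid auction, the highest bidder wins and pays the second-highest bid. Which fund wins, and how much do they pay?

Sorting bids: 94 (Tessera) > 93 (Larkspur) > 87 (Lumen) > 66 (Onyx) > 65 (Verdant) > 52 (Talon) > …
Tessera is highest; pays the second-highest bid, $93.

Tessera pays $93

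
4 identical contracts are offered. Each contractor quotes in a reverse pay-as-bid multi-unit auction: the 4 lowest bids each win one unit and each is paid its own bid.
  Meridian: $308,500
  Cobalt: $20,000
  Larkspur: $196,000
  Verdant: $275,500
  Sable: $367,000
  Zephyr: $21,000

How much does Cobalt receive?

Cobalt is paid $20,000

Sorting: 20,000 (Cobalt), 21,000 (Zephyr), 196,000 (Larkspur), 275,500 (Verdant), 308,500 (Meridian), 367,000 (Sable)
Lowest 4: Cobalt, Zephyr, Larkspur, Verdant.
Cobalt wins → own bid $20,000.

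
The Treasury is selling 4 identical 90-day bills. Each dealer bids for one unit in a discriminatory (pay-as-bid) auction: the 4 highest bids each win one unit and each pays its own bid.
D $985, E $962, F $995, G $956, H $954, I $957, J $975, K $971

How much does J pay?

J pays $975

Sorting: 995 (F), 985 (D), 975 (J), 971 (K), 962 (E), 957 (I), …
The 4 highest are F, D, J, K.
J wins → own bid $975.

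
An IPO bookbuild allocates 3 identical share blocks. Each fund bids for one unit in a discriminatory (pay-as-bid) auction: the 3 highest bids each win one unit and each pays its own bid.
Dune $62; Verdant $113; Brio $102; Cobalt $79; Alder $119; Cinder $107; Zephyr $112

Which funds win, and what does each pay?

Sorting: 119 (Alder), 113 (Verdant), 112 (Zephyr), 107 (Cinder), 102 (Brio), …
Winners (3 units): Alder, Verdant, Zephyr.
Each winner pays its own bid: Alder $119, Verdant $113, Zephyr $112.

Alder $119, Verdant $113, Zephyr $112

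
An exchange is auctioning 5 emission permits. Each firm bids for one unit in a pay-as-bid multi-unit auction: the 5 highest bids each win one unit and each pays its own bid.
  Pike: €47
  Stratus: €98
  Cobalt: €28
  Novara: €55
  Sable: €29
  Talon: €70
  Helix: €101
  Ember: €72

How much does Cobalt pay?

Sorting: 101 (Helix), 98 (Stratus), 72 (Ember), 70 (Talon), 55 (Novara), 47 (Pike), 29 (Sable), …
Winners (5 units): Helix, Stratus, Ember, Talon, Novara.
Cobalt does not win → €0.

Cobalt pays €0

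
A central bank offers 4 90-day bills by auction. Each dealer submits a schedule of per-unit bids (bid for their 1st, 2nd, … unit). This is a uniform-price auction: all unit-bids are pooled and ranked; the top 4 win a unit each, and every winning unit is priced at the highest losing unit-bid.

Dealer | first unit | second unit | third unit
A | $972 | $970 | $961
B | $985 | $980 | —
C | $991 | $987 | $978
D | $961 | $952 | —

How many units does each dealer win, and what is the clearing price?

B 2, C 2; clearing price $978

All unit-bids, highest first — top 4: 991 (C-1), 987 (C-2), 985 (B-1), 980 (B-2)
First bid not allocated: $978.
Allocation: B 2, C 2.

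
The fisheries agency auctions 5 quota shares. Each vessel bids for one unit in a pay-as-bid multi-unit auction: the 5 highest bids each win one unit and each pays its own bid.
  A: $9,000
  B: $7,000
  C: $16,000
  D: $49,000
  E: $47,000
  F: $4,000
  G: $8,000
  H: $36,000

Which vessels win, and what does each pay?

D $49,000, E $47,000, H $36,000, C $16,000, A $9,000

Ordering the bids: 49,000 (D), 47,000 (E), 36,000 (H), 16,000 (C), 9,000 (A), 8,000 (G), 7,000 (B), …
The 5 highest are D, E, H, C, A.
Each winner pays its own bid: D $49,000, E $47,000, H $36,000, C $16,000, A $9,000.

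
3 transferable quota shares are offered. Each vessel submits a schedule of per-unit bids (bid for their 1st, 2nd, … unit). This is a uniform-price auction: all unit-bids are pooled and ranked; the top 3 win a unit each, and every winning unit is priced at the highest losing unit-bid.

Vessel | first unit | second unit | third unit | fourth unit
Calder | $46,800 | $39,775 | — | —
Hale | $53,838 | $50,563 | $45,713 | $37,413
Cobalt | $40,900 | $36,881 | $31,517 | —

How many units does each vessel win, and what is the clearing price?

Merging the schedules and taking the best 3: 53,838 (Hale-1), 50,563 (Hale-2), 46,800 (Calder-1)
The (k+1)-th unit-bid is $45,713.
Allocation: Calder 1, Hale 2.

Calder 1, Hale 2; clearing price $45,713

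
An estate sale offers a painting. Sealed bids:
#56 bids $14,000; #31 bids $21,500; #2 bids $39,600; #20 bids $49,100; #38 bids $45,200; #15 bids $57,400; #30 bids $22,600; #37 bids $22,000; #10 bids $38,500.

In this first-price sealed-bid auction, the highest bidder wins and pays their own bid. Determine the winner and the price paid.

#15 pays $57,400

Bids ranked: 57,400 (#15) > 49,100 (#20) > 45,200 (#38) > 39,600 (#2) > 38,500 (#10) > 22,600 (#30) > …
#15 is highest → pays own bid, $57,400.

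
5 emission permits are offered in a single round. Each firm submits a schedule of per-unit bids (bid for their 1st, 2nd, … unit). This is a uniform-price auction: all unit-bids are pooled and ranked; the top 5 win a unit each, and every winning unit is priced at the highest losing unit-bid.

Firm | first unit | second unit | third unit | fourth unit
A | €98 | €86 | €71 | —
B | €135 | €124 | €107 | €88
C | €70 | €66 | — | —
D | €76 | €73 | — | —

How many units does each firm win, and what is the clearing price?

A 1, B 4; clearing price €86

Merging the schedules and taking the best 5: 135 (B-1), 124 (B-2), 107 (B-3), 98 (A-1), 88 (B-4)
The (k+1)-th unit-bid is €86.
Allocation: A 1, B 4.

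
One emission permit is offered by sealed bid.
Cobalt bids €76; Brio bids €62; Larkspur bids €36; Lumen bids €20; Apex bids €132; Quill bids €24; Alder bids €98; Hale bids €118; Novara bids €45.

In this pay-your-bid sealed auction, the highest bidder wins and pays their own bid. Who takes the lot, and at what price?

Bids ranked: 132 (Apex) > 118 (Hale) > 98 (Alder) > 76 (Cobalt) > 62 (Brio) > 45 (Novara) > …
Apex has the highest bid and pays exactly that: €132.

Apex pays €132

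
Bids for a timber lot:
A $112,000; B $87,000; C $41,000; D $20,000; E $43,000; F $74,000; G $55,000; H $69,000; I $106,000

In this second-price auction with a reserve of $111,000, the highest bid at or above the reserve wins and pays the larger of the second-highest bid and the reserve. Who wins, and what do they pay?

Second-price auction with a reserve of $111,000: the highest bid at or above the reserve wins and pays the larger of the second-highest bid and the reserve.
Bids in order: 112,000 (A) > 106,000 (I) > 87,000 (B) > 74,000 (F) > 69,000 (H) > 55,000 (G) > …
Highest eligible bid: A at $112,000.
Second-highest bid $106,000 is below the reserve $111,000, so the reserve binds → payment $111,000.

A pays $111,000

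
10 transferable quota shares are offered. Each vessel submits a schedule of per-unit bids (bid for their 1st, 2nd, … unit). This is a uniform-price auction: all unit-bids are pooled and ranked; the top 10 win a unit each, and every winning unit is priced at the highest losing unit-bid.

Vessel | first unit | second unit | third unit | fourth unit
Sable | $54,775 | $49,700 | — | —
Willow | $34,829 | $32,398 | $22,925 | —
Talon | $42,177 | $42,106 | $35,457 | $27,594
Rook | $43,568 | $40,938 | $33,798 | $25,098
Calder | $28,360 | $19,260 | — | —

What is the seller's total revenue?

All unit-bids, highest first — top 10: 54,775 (Sable-1), 49,700 (Sable-2), 43,568 (Rook-1), 42,177 (Talon-1), 42,106 (Talon-2), 40,938 (Rook-2), 35,457 (Talon-3), 34,829 (Willow-1), 33,798 (Rook-3), 32,398 (Willow-2)
First bid not allocated: $28,360.
Allocation: Rook 3, Sable 2, Talon 3, Willow 2. Every unit priced at $28,360.
Revenue = 10 × 28,360 = $283,600.

Total revenue: $283,600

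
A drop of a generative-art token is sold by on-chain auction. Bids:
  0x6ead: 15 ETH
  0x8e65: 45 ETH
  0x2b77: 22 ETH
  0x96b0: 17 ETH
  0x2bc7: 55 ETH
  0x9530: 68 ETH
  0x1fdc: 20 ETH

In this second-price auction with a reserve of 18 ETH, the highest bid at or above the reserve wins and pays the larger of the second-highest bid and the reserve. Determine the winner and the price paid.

Rule: the highest bid at or above the reserve wins and pays the larger of the second-highest bid and the reserve.
Sorting bids: 68 (0x9530) > 55 (0x2bc7) > 45 (0x8e65) > 22 (0x2b77) > 20 (0x1fdc) > 17 (0x96b0) > …
Highest eligible bid: 0x9530 at 68 ETH.
Second-highest bid 55 ETH exceeds the reserve 18 ETH → payment 55 ETH.

0x9530 pays 55 ETH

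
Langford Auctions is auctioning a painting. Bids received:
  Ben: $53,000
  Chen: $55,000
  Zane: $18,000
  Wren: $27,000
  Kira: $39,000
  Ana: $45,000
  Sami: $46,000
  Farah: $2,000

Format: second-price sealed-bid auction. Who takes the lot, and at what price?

Bids ranked: 55,000 (Chen) > 53,000 (Ben) > 46,000 (Sami) > 45,000 (Ana) > 39,000 (Kira) > 27,000 (Wren) > …
Second-price: Chen pays Ben's bid of $53,000.

Chen pays $53,000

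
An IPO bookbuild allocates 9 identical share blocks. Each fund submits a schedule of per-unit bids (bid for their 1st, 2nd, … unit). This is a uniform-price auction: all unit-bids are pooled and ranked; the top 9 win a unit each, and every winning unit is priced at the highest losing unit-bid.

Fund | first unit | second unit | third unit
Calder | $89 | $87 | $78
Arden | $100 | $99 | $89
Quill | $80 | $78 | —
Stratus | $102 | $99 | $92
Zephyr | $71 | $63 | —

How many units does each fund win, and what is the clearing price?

All unit-bids, highest first — top 9: 102 (Stratus-1), 100 (Arden-1), 99 (Arden-2), 99 (Stratus-2), 92 (Stratus-3), 89 (Calder-1), 89 (Arden-3), 87 (Calder-2), 80 (Quill-1)
First bid not allocated: $78.
Allocation: Arden 3, Calder 2, Quill 1, Stratus 3.

Arden 3, Calder 2, Quill 1, Stratus 3; clearing price $78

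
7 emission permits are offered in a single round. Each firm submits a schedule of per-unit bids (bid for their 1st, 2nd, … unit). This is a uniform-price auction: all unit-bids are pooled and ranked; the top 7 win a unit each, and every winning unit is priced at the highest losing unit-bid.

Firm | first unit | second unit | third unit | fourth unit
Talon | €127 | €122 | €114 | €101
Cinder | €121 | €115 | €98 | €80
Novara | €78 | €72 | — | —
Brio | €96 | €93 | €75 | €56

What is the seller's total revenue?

Total revenue: €672

Pooled unit-bids ranked (top 7): 127 (Talon-1), 122 (Talon-2), 121 (Cinder-1), 115 (Cinder-2), 114 (Talon-3), 101 (Talon-4), 98 (Cinder-3)
The (k+1)-th unit-bid is €96.
Allocation: Cinder 3, Talon 4. Every unit priced at €96.
Revenue = 7 × 96 = €672.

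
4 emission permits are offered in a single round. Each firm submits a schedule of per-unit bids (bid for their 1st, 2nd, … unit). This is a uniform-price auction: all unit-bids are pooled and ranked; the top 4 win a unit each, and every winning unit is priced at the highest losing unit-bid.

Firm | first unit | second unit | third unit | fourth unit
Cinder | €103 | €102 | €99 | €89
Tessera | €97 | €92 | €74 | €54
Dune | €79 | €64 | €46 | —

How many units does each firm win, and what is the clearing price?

Pooled unit-bids ranked (top 4): 103 (Cinder-1), 102 (Cinder-2), 99 (Cinder-3), 97 (Tessera-1)
The (k+1)-th unit-bid is €92.
Allocation: Cinder 3, Tessera 1.

Cinder 3, Tessera 1; clearing price €92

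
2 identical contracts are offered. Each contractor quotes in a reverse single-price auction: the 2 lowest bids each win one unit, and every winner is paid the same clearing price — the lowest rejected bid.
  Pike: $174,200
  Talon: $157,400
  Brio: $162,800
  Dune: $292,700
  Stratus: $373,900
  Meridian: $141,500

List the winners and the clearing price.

Ordering the bids: 141,500 (Meridian), 157,400 (Talon), 162,800 (Brio), 174,200 (Pike), …
Lowest 2: Meridian, Talon.
Lowest unsuccessful bid: $162,800 → clearing price.

Meridian, Talon; each is paid $162,800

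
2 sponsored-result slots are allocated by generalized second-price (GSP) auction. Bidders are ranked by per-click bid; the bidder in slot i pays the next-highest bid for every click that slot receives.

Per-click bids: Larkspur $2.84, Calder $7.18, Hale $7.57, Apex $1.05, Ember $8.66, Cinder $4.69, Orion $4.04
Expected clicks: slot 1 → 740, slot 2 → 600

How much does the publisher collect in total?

Total revenue: $9909.80

Sorting advertisers: $8.66 (Ember) > $7.57 (Hale) > $7.18 (Calder) > …
Slot 1: Ember pays $7.57 × 740 = $5601.80
Slot 2: Hale pays $7.18 × 600 = $4308.00
Total = $9909.80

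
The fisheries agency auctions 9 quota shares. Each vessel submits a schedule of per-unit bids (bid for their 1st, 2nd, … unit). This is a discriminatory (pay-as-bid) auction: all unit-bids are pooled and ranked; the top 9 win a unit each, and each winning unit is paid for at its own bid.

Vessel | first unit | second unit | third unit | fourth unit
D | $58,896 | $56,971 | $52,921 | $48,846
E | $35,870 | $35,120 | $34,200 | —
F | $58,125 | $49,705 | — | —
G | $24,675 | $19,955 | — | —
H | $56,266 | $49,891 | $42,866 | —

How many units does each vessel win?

D 4, F 2, H 3

Merging the schedules and taking the best 9: 58,896 (D-1), 58,125 (F-1), 56,971 (D-2), 56,266 (H-1), 52,921 (D-3), 49,891 (H-2), 49,705 (F-2), 48,846 (D-4), 42,866 (H-3)
Next rejected bid: $35,870 (not a price — pay-as-bid).
Allocation: D 4, F 2, H 3.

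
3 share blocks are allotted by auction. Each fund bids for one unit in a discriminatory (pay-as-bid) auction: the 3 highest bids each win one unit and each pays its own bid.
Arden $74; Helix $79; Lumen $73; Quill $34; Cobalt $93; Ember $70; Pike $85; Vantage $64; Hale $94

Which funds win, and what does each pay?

Hale $94, Cobalt $93, Pike $85

Sorting: 94 (Hale), 93 (Cobalt), 85 (Pike), 79 (Helix), 74 (Arden), …
Top 3: Hale, Cobalt, Pike.
Each winner pays its own bid: Hale $94, Cobalt $93, Pike $85.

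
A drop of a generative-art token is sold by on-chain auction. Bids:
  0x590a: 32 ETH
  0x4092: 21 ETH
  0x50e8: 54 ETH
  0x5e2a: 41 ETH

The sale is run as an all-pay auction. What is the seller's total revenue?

All-pay auction: the highest bidder wins the item, but every bidder pays their own bid.
Bids ranked: 54 (0x50e8) > 41 (0x5e2a) > 32 (0x590a) > 21 (0x4092)
Every bidder forfeits their bid regardless of winning.
Revenue = 32 + 21 + 54 + 41 = 148 ETH.

Total revenue: 148 ETH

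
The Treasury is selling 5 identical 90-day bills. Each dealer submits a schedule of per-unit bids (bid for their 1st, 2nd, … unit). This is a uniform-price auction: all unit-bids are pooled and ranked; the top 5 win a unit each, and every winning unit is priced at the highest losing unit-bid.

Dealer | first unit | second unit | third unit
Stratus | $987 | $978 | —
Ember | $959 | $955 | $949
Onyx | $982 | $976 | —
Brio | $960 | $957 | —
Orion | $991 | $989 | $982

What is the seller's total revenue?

Merging the schedules and taking the best 5: 991 (Orion-1), 989 (Orion-2), 987 (Stratus-1), 982 (Onyx-1), 982 (Orion-3)
Highest rejected unit-bid = $978.
Allocation: Onyx 1, Orion 3, Stratus 1. Every unit priced at $978.
Revenue = 5 × 978 = $4,890.

Total revenue: $4,890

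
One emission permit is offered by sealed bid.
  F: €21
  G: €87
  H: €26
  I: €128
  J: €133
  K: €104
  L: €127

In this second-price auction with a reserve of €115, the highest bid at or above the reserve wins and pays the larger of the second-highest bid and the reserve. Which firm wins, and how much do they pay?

Bids in order: 133 (J) > 128 (I) > 127 (L) > 104 (K) > 87 (G) > 26 (H) > …
J has the top bid at or above the reserve (€133).
max(second-highest €128, reserve €115) = €128; the reserve does not bind.

J pays €128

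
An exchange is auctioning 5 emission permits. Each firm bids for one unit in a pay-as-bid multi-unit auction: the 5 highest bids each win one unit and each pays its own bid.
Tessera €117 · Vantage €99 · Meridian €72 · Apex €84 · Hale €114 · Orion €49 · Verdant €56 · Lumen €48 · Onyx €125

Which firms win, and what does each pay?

Onyx €125, Tessera €117, Hale €114, Vantage €99, Apex €84

Bids ranked high→low: 125 (Onyx), 117 (Tessera), 114 (Hale), 99 (Vantage), 84 (Apex), 72 (Meridian), 56 (Verdant), …
The 5 highest are Onyx, Tessera, Hale, Vantage, Apex.
Each winner pays its own bid: Onyx €125, Tessera €117, Hale €114, Vantage €99, Apex €84.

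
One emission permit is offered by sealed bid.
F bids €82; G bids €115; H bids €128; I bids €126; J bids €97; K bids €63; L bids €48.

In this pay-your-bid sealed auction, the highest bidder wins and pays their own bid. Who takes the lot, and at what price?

H pays €128

Bids ranked: 128 (H) > 126 (I) > 115 (G) > 97 (J) > 82 (F) > 63 (K) > …
First-price: H pays what they bid, €128.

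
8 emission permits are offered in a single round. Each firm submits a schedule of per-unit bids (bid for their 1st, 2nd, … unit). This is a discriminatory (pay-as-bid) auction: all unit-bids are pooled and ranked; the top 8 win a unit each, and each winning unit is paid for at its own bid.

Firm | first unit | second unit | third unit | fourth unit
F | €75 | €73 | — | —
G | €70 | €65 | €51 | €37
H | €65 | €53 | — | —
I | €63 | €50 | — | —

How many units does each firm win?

Merging the schedules and taking the best 8: 75 (F-1), 73 (F-2), 70 (G-1), 65 (G-2), 65 (H-1), 63 (I-1), 53 (H-2), 51 (G-3)
Next rejected bid: €50 (not a price — pay-as-bid).
Allocation: F 2, G 3, H 2, I 1.

F 2, G 3, H 2, I 1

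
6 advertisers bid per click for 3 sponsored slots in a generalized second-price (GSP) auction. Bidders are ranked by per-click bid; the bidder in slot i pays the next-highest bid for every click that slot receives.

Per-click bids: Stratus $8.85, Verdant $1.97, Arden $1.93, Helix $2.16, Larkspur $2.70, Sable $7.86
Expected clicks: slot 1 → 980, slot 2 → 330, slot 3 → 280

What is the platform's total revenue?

Ranked by bid: $8.85 (Stratus) > $7.86 (Sable) > $2.70 (Larkspur) > $2.16 (Helix) > …
Slot 1: Stratus pays $7.86 × 980 = $7702.80
Slot 2: Sable pays $2.70 × 330 = $891.00
Slot 3: Larkspur pays $2.16 × 280 = $604.80
Total = $9198.60

Total revenue: $9198.60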